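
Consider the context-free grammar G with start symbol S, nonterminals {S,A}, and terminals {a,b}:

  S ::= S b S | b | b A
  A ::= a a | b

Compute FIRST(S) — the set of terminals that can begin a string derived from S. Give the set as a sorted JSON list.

FIRST iteration:
pass 1:
  A via A→a a: +{a}
  A via A→b: +{b}
  S via S→b: +{b}
  FIRST[S]={b}  FIRST[A]={a,b}
pass 2: (stable)
  FIRST[S]={b}  FIRST[A]={a,b}

FIRST(S) = ["b"]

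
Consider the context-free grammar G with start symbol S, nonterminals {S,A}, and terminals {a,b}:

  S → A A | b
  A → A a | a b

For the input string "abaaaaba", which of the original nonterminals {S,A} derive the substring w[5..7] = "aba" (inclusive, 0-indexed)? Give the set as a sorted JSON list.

Convert to CNF:
  S -> A A | b
  A -> A T0 | T0 T1
  T0 -> a
  T1 -> b

Fill CYK table bottom-up — only the sub-triangle for w[5..7]:
  [5..5]={T0}  "a"  orig:{}
  [6..6]={S,T1}  "b"  orig:{S}
  [7..7]={T0}  "a"  orig:{}
  [5..6]={A}  "ab"
  [6..7]=∅  "ba"
  [5..7]={A}  "aba"

Original NTs in T[5,7] deriving "aba": ["A"]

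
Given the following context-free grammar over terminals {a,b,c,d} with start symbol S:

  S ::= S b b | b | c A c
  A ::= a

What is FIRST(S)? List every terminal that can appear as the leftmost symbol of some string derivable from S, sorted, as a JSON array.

FIRST iteration:
iter 1:
  A via A→a: +{a}
  S via S→b: +{b}
  S via S→c A c: +{c}
  FIRST(S)={b,c}  FIRST(A)={a}
iter 2: — fixpoint
  FIRST(S)={b,c}  FIRST(A)={a}

FIRST(S) = ["b", "c"]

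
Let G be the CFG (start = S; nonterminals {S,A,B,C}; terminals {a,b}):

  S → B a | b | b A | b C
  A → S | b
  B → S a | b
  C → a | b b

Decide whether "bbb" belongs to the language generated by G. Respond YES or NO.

CNF form of G:
  S -> B T0 | T1 A | T1 C | b
  A -> B T0 | T1 A | T1 C | b
  B -> S T0 | b
  C -> T1 T1 | a
  T0 -> a
  T1 -> b

CYK table (by increasing span):
  cell(0,0) b: {A,B,S,T1}  orig:{A,B,S}
  cell(1,1) b: {A,B,S,T1}  orig:{A,B,S}
  cell(2,2) b: {A,B,S,T1}  orig:{A,B,S}
  cell(0,1) bb: {A,C,S}
  cell(1,2) bb: {A,C,S}
  cell(0,2) bbb: {A,S}

S ∈ T[0,2] ⇒ YES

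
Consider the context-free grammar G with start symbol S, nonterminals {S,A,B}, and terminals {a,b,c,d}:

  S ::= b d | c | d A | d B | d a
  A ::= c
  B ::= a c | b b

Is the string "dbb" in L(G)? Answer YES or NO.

Convert to CNF:
  S -> T2 T3 | T3 A | T3 B | T3 T0 | c
  A -> c
  B -> T0 T1 | T2 T2
  T0 -> a
  T1 -> c
  T2 -> b
  T3 -> d

CYK table (by increasing span):
  T[0,0] 'd' = {T3}  orig:{}
  T[1,1] 'b' = {T2}  orig:{}
  T[2,2] 'b' = {T2}  orig:{}
  T[0,1] 'db' = ∅
  T[1,2] 'bb' = {B}
  T[0,2] 'dbb' = {S}

S ∈ T[0,2] ⇒ YES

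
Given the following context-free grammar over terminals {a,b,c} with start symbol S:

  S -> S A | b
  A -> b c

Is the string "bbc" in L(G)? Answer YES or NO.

Convert to CNF:
  S -> S A | b
  A -> T0 T1
  T0 -> b
  T1 -> c

CYK table (by increasing span):
  T[0,0] 'b' = {S,T0}  orig:{S}
  T[1,1] 'b' = {S,T0}  orig:{S}
  T[2,2] 'c' = {T1}  orig:{}
  T[0,1] 'bb' = ∅
  T[1,2] 'bc' = {A}
  T[0,2] 'bbc' = {S}

S ∈ T[0,2] ⇒ YES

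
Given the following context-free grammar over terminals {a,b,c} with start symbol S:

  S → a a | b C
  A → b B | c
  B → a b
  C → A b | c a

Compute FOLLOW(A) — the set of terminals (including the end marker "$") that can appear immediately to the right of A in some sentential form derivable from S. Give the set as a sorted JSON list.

FIRST sets, iterate to fixpoint:
round 1:
  A via A→b B: +{b}
  A via A→c: +{c}
  B via B→a b: +{a}
  C via C→A b: +{b,c}
  S via S→a a: +{a}
  S via S→b C: +{b}
  FIRST(S)={a,b}  FIRST(A)={b,c}  FIRST(B)={a}  FIRST(C)={b,c}
round 2: done
  FIRST(S)={a,b}  FIRST(A)={b,c}  FIRST(B)={a}  FIRST(C)={b,c}

Compute FOLLOW by fixpoint:
FOLLOW(S) := {$}
pass 1:
  C→A b: FOLLOW(A) ⊇ FIRST(b) = {b}; new: +{b}
  S→b C: FOLLOW(C) ⊇ FOLLOW(S) ⊇ {$}; new: +{$}
  FOLLOW(S)={$}  FOLLOW(A)={b}  FOLLOW(B)={}  FOLLOW(C)={$}
pass 2:
  A→b B: FOLLOW(B) ⊇ FOLLOW(A) ⊇ {b}; new: +{b}
  FOLLOW(S)={$}  FOLLOW(A)={b}  FOLLOW(B)={b}  FOLLOW(C)={$}
pass 3: done
  FOLLOW(S)={$}  FOLLOW(A)={b}  FOLLOW(B)={b}  FOLLOW(C)={$}

FOLLOW(A) = ["b"]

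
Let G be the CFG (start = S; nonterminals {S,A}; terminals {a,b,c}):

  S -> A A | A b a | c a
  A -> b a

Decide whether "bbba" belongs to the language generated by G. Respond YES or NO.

Convert to CNF:
  S -> A A | A X3 | T2 T1
  A -> T0 T1
  T0 -> b
  T1 -> a
  T2 -> c
  X3 -> T0 T1

CYK table (by increasing span):
  cell(0,0) b: {T0}  orig:{}
  cell(1,1) b: {T0}  orig:{}
  cell(2,2) b: {T0}  orig:{}
  cell(3,3) a: {T1}  orig:{}
  cell(0,1) bb: ∅
  cell(1,2) bb: ∅
  cell(2,3) ba: {A,X3}  orig:{A}
  cell(0,2) bbb: ∅
  cell(1,3) bba: ∅
  cell(0,3) bbba: ∅

S ∉ T[0,3] ⇒ NO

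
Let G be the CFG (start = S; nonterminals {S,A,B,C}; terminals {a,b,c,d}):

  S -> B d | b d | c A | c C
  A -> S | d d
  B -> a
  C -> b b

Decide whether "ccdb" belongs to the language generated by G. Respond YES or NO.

Convert to CNF:
  S -> B T0 | T1 T0 | T2 A | T2 C
  A -> B T0 | T0 T0 | T1 T0 | T2 A | T2 C
  B -> a
  C -> T1 T1
  T0 -> d
  T1 -> b
  T2 -> c

CYK fill:
  T[0,0] 'c' = {T2}  orig:{}
  T[1,1] 'c' = {T2}  orig:{}
  T[2,2] 'd' = {T0}  orig:{}
  T[3,3] 'b' = {T1}  orig:{}
  T[0,1] 'cc' = ∅
  T[1,2] 'cd' = ∅
  T[2,3] 'db' = ∅
  T[0,2] 'ccd' = ∅
  T[1,3] 'cdb' = ∅
  T[0,3] 'ccdb' = ∅

S ∉ T[0,3] ⇒ NO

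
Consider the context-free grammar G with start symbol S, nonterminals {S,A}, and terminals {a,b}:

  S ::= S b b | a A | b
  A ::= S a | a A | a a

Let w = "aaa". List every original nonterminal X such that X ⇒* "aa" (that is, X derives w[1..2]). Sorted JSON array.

CNF form of G:
  S -> S X2 | T0 A | b
  A -> S T0 | T0 A | T0 T0
  T0 -> a
  T1 -> b
  X2 -> T1 T1

Fill CYK table bottom-up (cells [i..j] with 1 ≤ i ≤ j ≤ 2 only):
  cell(1,1) a: {T0}  orig:{}
  cell(2,2) a: {T0}  orig:{}
  cell(1,2) aa: {A}

Original NTs in T[1,2] deriving "aa": ["A"]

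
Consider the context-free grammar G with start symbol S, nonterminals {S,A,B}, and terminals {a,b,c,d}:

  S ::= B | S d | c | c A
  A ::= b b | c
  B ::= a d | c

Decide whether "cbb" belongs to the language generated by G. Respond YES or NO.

CNF form of G:
  S -> S T2 | T1 T2 | T3 A | c
  A -> T0 T0 | c
  B -> T1 T2 | c
  T0 -> b
  T1 -> a
  T2 -> d
  T3 -> c

Fill CYK table bottom-up:
  T[0,0] 'c' = {A,B,S,T3}  orig:{A,B,S}
  T[1,1] 'b' = {T0}  orig:{}
  T[2,2] 'b' = {T0}  orig:{}
  T[0,1] 'cb' = ∅
  T[1,2] 'bb' = {A}
  T[0,2] 'cbb' = {S}

S ∈ T[0,2] ⇒ YES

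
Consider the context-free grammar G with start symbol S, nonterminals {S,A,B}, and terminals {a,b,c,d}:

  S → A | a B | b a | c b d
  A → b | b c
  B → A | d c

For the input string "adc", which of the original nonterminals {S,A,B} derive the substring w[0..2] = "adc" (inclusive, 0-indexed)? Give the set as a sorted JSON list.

CNF form of G:
  S -> T0 T1 | T0 T3 | T1 X4 | T3 B | b
  A -> T0 T1 | b
  B -> T0 T1 | T2 T1 | b
  T0 -> b
  T1 -> c
  T2 -> d
  T3 -> a
  X4 -> T0 T2

CYK fill — only the sub-triangle for w[0..2]:
  cell(0,0) a: {T3}  orig:{}
  cell(1,1) d: {T2}  orig:{}
  cell(2,2) c: {T1}  orig:{}
  cell(0,1) ad: ∅
  cell(1,2) dc: {B}
  cell(0,2) adc: {S}

Original NTs in T[0,2] deriving "adc": ["S"]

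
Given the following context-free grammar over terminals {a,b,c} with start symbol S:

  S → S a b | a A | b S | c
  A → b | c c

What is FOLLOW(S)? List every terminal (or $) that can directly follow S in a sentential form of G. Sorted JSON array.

FIRST sets, iterate to fixpoint:
iter 1:
  A via A→b: +{b}
  A via A→c c: +{c}
  S via S→a A: +{a}
  S via S→b S: +{b}
  S via S→c: +{c}
  S: {a,b,c}  A: {b,c}
iter 2: (no change)
  S: {a,b,c}  A: {b,c}

Compute FOLLOW by fixpoint:
seed FOLLOW(S) with $
pass 1:
  S→S a b: FOLLOW(S) ⊇ FIRST(a) = {a}; new: +{a}
  S→a A: FOLLOW(A) ⊇ FOLLOW(S) ⊇ {$,a}; new: +{$,a}
  S: {$,a}  A: {$,a}
pass 2: — fixpoint
  S: {$,a}  A: {$,a}

FOLLOW(S) = ["$", "a"]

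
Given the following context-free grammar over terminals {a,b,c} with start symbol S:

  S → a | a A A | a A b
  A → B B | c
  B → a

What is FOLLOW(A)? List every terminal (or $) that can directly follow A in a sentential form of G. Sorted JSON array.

Compute FIRST by fixpoint:
round 1:
  A via A→c: +{c}
  B via B→a: +{a}
  S via S→a: +{a}
  S: {a}  A: {c}  B: {a}
round 2:
  A via A→B B: +{a}
  S: {a}  A: {a,c}  B: {a}
round 3: done
  S: {a}  A: {a,c}  B: {a}

Compute FOLLOW by fixpoint:
initialize: $ ∈ FOLLOW(S)
pass 1:
  A→B B: FOLLOW(B) ⊇ FIRST(B) = {a}; new: +{a}
  S→a A A: FOLLOW(A) ⊇ FIRST(A) = {a,c}; new: +{a,c}
  S→a A A: FOLLOW(A) ⊇ FOLLOW(S) ⊇ {$}; new: +{$}
  S→a A b: FOLLOW(A) ⊇ FIRST(b) = {b}; new: +{b}
  FOLLOW[S]={$}  FOLLOW[A]={$,a,b,c}  FOLLOW[B]={a}
pass 2:
  A→B B: FOLLOW(B) ⊇ FOLLOW(A) ⊇ {$,a,b,c}; new: +{$,b,c}
  FOLLOW[S]={$}  FOLLOW[A]={$,a,b,c}  FOLLOW[B]={$,a,b,c}
pass 3: done
  FOLLOW[S]={$}  FOLLOW[A]={$,a,b,c}  FOLLOW[B]={$,a,b,c}

FOLLOW(A) = ["$", "a", "b", "c"]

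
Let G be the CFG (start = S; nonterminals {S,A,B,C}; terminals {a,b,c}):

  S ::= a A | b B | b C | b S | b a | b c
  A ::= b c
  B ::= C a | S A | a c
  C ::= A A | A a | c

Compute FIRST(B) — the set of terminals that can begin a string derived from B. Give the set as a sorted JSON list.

FIRST sets, iterate to fixpoint:
round 1:
  A via A→b c: +{b}
  B via B→a c: +{a}
  C via C→A A: +{b}
  C via C→c: +{c}
  S via S→a A: +{a}
  S via S→b B: +{b}
  FIRST(S)={a,b}  FIRST(A)={b}  FIRST(B)={a}  FIRST(C)={b,c}
round 2:
  B via B→C a: +{b,c}
  FIRST(S)={a,b}  FIRST(A)={b}  FIRST(B)={a,b,c}  FIRST(C)={b,c}
round 3: done
  FIRST(S)={a,b}  FIRST(A)={b}  FIRST(B)={a,b,c}  FIRST(C)={b,c}

FIRST(B) = ["a", "b", "c"]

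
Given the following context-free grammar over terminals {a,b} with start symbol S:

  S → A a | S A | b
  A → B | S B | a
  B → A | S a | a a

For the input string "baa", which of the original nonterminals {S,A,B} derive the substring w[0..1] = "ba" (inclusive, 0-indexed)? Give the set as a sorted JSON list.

Convert to CNF:
  S -> A T0 | S A | b
  A -> S B | S T0 | T0 T0 | a
  B -> S B | S T0 | T0 T0 | a
  T0 -> a

CYK table (by increasing span) — only the sub-triangle for w[0..1]:
  T[0,0] 'b' = {S}
  T[1,1] 'a' = {A,B,T0}  orig:{A,B}
  T[0,1] 'ba' = {A,B,S}

Original NTs in T[0,1] deriving "ba": ["A", "B", "S"]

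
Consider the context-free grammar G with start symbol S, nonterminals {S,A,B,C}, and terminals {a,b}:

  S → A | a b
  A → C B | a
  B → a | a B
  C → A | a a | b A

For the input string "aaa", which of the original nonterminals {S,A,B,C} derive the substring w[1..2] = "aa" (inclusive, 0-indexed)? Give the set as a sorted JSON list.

Convert to CNF:
  S -> C B | T0 T1 | a
  A -> C B | a
  B -> T0 B | a
  C -> C B | T0 T0 | T1 A | a
  T0 -> a
  T1 -> b

Fill CYK table bottom-up, restricted to cells inside w[1..2]:
  T[1,1] 'a' = {A,B,C,S,T0}  orig:{A,B,C,S}
  T[2,2] 'a' = {A,B,C,S,T0}  orig:{A,B,C,S}
  T[1,2] 'aa' = {A,B,C,S}

Original NTs in T[1,2] deriving "aa": ["A", "B", "C", "S"]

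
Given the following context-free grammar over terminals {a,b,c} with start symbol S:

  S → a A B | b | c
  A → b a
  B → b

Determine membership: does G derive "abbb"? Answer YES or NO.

Convert to CNF:
  S -> T1 X2 | b | c
  A -> T0 T1
  B -> b
  T0 -> b
  T1 -> a
  X2 -> A B

CYK table (by increasing span):
  cell(0,0) a: {T1}  orig:{}
  cell(1,1) b: {B,S,T0}  orig:{B,S}
  cell(2,2) b: {B,S,T0}  orig:{B,S}
  cell(3,3) b: {B,S,T0}  orig:{B,S}
  cell(0,1) ab: ∅
  cell(1,2) bb: ∅
  cell(2,3) bb: ∅
  cell(0,2) abb: ∅
  cell(1,3) bbb: ∅
  cell(0,3) abbb: ∅

S ∉ T[0,3] ⇒ NO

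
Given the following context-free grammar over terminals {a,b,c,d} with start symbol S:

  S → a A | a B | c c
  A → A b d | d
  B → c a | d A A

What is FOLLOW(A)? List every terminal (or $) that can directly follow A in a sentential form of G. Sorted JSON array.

FIRST iteration:
round 1:
  A via A→d: +{d}
  B via B→c a: +{c}
  B via B→d A A: +{d}
  S via S→a A: +{a}
  S via S→c c: +{c}
  S: {a,c}  A: {d}  B: {c,d}
round 2: — fixpoint
  S: {a,c}  A: {d}  B: {c,d}

Compute FOLLOW by fixpoint:
initialize: $ ∈ FOLLOW(S)
round 1:
  A→A b d: FOLLOW(A) ⊇ FIRST(b) = {b}; new: +{b}
  B→d A A: FOLLOW(A) ⊇ FIRST(A) = {d}; new: +{d}
  S→a A: FOLLOW(A) ⊇ FOLLOW(S) ⊇ {$}; new: +{$}
  S→a B: FOLLOW(B) ⊇ FOLLOW(S) ⊇ {$}; new: +{$}
  FOLLOW[S]={$}  FOLLOW[A]={$,b,d}  FOLLOW[B]={$}
round 2: (stable)
  FOLLOW[S]={$}  FOLLOW[A]={$,b,d}  FOLLOW[B]={$}

FOLLOW(A) = ["$", "b", "d"]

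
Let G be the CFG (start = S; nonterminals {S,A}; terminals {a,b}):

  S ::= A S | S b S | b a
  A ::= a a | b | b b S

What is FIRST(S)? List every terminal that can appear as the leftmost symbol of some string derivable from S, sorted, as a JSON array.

FIRST iteration:
iter 1:
  A via A→a a: +{a}
  A via A→b: +{b}
  S via S→A S: +{a,b}
  S: {a,b}  A: {a,b}
iter 2: — fixpoint
  S: {a,b}  A: {a,b}

FIRST(S) = ["a", "b"]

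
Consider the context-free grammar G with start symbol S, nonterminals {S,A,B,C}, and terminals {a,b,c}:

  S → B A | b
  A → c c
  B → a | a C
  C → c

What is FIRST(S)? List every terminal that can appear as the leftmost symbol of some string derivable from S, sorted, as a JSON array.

Compute FIRST by fixpoint:
iter 1:
  A via A→c c: +{c}
  B via B→a: +{a}
  C via C→c: +{c}
  S via S→B A: +{a}
  S via S→b: +{b}
  S: {a,b}  A: {c}  B: {a}  C: {c}
iter 2: done
  S: {a,b}  A: {c}  B: {a}  C: {c}

FIRST(S) = ["a", "b"]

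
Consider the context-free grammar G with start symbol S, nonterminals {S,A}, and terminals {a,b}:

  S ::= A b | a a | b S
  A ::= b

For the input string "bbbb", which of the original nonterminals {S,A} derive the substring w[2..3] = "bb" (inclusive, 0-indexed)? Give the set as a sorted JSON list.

Convert to CNF:
  S -> A T0 | T0 S | T1 T1
  A -> b
  T0 -> b
  T1 -> a

CYK table (by increasing span) (cells [i..j] with 2 ≤ i ≤ j ≤ 3 only):
  [2..2]={A,T0}  "b"  orig:{A}
  [3..3]={A,T0}  "b"  orig:{A}
  [2..3]={S}  "bb"

Original NTs in T[2,3] deriving "bb": ["S"]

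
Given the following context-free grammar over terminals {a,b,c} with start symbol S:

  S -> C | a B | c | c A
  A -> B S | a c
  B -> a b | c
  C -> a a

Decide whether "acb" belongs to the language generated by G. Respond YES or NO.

Convert to CNF:
  S -> T0 B | T0 T0 | T1 A | c
  A -> B S | T0 T1
  B -> T0 T2 | c
  C -> T0 T0
  T0 -> a
  T1 -> c
  T2 -> b

Fill CYK table bottom-up:
  [0..0]={T0}  "a"  orig:{}
  [1..1]={B,S,T1}  "c"  orig:{B,S}
  [2..2]={T2}  "b"  orig:{}
  [0..1]={A,S}  "ac"
  [1..2]=∅  "cb"
  [0..2]=∅  "acb"

S ∉ T[0,2] ⇒ NO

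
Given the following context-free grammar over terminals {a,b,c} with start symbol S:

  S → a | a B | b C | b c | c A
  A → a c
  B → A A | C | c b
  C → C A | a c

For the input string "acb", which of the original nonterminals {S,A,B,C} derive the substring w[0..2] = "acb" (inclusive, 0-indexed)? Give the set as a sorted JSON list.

Convert to CNF:
  S -> T0 B | T1 A | T2 C | T2 T1 | a
  A -> T0 T1
  B -> A A | C A | T0 T1 | T1 T2
  C -> C A | T0 T1
  T0 -> a
  T1 -> c
  T2 -> b

CYK table (by increasing span) (cells [i..j] with 0 ≤ i ≤ j ≤ 2 only):
  [0..0]={S,T0}  "a"  orig:{S}
  [1..1]={T1}  "c"  orig:{}
  [2..2]={T2}  "b"  orig:{}
  [0..1]={A,B,C}  "ac"
  [1..2]={B}  "cb"
  [0..2]={S}  "acb"

Original NTs in T[0,2] deriving "acb": ["S"]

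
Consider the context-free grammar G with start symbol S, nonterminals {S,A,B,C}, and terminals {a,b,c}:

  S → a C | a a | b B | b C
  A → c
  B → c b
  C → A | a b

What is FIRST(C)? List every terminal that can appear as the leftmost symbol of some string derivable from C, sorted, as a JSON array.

FIRST iteration:
pass 1:
  A via A→c: +{c}
  B via B→c b: +{c}
  C via C→A: +{c}
  C via C→a b: +{a}
  S via S→a C: +{a}
  S via S→b B: +{b}
  FIRST(S)={a,b}  FIRST(A)={c}  FIRST(B)={c}  FIRST(C)={a,c}
pass 2: — fixpoint
  FIRST(S)={a,b}  FIRST(A)={c}  FIRST(B)={c}  FIRST(C)={a,c}

FIRST(C) = ["a", "c"]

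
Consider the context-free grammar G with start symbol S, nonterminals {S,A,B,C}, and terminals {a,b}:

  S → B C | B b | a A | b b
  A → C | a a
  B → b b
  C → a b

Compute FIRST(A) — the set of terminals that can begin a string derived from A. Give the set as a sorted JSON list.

Compute FIRST by fixpoint:
pass 1:
  A via A→a a: +{a}
  B via B→b b: +{b}
  C via C→a b: +{a}
  S via S→B C: +{b}
  S via S→a A: +{a}
  FIRST[S]={a,b}  FIRST[A]={a}  FIRST[B]={b}  FIRST[C]={a}
pass 2: (no change)
  FIRST[S]={a,b}  FIRST[A]={a}  FIRST[B]={b}  FIRST[C]={a}

FIRST(A) = ["a"]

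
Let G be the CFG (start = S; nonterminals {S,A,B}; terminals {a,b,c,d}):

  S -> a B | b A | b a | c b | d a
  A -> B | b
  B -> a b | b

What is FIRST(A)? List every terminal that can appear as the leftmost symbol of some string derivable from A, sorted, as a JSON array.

FIRST sets, iterate to fixpoint:
round 1:
  A via A→b: +{b}
  B via B→a b: +{a}
  B via B→b: +{b}
  S via S→a B: +{a}
  S via S→b A: +{b}
  S via S→c b: +{c}
  S via S→d a: +{d}
  S: {a,b,c,d}  A: {b}  B: {a,b}
round 2:
  A via A→B: +{a}
  S: {a,b,c,d}  A: {a,b}  B: {a,b}
round 3: (no change)
  S: {a,b,c,d}  A: {a,b}  B: {a,b}

FIRST(A) = ["a", "b"]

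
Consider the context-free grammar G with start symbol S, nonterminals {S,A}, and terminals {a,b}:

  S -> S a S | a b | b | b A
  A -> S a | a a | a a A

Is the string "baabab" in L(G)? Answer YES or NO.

Convert to CNF:
  S -> S X3 | T0 T1 | T1 A | b
  A -> S T0 | T0 T0 | T0 X2
  T0 -> a
  T1 -> b
  X2 -> T0 A
  X3 -> T0 S

CYK table (by increasing span):
  cell(0,0) b: {S,T1}  orig:{S}
  cell(1,1) a: {T0}  orig:{}
  cell(2,2) a: {T0}  orig:{}
  cell(3,3) b: {S,T1}  orig:{S}
  cell(4,4) a: {T0}  orig:{}
  cell(5,5) b: {S,T1}  orig:{S}
  cell(0,1) ba: {A}
  cell(1,2) aa: {A}
  cell(2,3) ab: {S,X3}  orig:{S}
  cell(3,4) ba: {A}
  cell(4,5) ab: {S,X3}  orig:{S}
  cell(0,2) baa: {S}
  cell(1,3) aab: {X3}  orig:{}
  cell(2,4) aba: {A,X2}  orig:{A}
  cell(3,5) bab: {S}
  cell(0,3) baab: {S}
  cell(1,4) aaba: {A,X2}  orig:{A}
  cell(2,5) abab: {S,X3}  orig:{S}
  cell(0,4) baaba: {A,S}
  cell(1,5) aabab: {X3}  orig:{}
  cell(0,5) baabab: {S}

S ∈ T[0,5] ⇒ YES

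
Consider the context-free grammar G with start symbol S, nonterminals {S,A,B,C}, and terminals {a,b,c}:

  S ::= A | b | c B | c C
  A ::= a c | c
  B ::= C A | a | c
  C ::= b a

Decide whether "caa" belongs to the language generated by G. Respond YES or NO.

CNF form of G:
  S -> T0 T1 | T1 B | T1 C | b | c
  A -> T0 T1 | c
  B -> C A | a | c
  C -> T2 T0
  T0 -> a
  T1 -> c
  T2 -> b

Fill CYK table bottom-up:
  cell(0,0) c: {A,B,S,T1}  orig:{A,B,S}
  cell(1,1) a: {B,T0}  orig:{B}
  cell(2,2) a: {B,T0}  orig:{B}
  cell(0,1) ca: {S}
  cell(1,2) aa: ∅
  cell(0,2) caa: ∅

S ∉ T[0,2] ⇒ NO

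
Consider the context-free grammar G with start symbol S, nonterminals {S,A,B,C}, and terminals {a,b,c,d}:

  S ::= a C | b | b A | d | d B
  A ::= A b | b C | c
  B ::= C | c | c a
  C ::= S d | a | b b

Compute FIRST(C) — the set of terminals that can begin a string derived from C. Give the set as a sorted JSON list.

Compute FIRST by fixpoint:
pass 1:
  A via A→b C: +{b}
  A via A→c: +{c}
  B via B→c: +{c}
  C via C→a: +{a}
  C via C→b b: +{b}
  S via S→a C: +{a}
  S via S→b: +{b}
  S via S→d: +{d}
  FIRST[S]={a,b,d}  FIRST[A]={b,c}  FIRST[B]={c}  FIRST[C]={a,b}
pass 2:
  B via B→C: +{a,b}
  C via C→S d: +{d}
  FIRST[S]={a,b,d}  FIRST[A]={b,c}  FIRST[B]={a,b,c}  FIRST[C]={a,b,d}
pass 3:
  B via B→C: +{d}
  FIRST[S]={a,b,d}  FIRST[A]={b,c}  FIRST[B]={a,b,c,d}  FIRST[C]={a,b,d}
pass 4: — fixpoint
  FIRST[S]={a,b,d}  FIRST[A]={b,c}  FIRST[B]={a,b,c,d}  FIRST[C]={a,b,d}

FIRST(C) = ["a", "b", "d"]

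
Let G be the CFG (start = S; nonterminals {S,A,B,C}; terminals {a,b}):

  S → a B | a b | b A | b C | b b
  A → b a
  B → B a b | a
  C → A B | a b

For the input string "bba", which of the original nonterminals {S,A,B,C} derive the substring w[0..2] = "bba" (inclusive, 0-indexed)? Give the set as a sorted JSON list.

CNF form of G:
  S -> T0 A | T0 C | T0 T0 | T1 B | T1 T0
  A -> T0 T1
  B -> B X2 | a
  C -> A B | T1 T0
  T0 -> b
  T1 -> a
  X2 -> T1 T0

CYK table (by increasing span) — only the sub-triangle for w[0..2]:
  T[0,0] 'b' = {T0}  orig:{}
  T[1,1] 'b' = {T0}  orig:{}
  T[2,2] 'a' = {B,T1}  orig:{B}
  T[0,1] 'bb' = {S}
  T[1,2] 'ba' = {A}
  T[0,2] 'bba' = {S}

Original NTs in T[0,2] deriving "bba": ["S"]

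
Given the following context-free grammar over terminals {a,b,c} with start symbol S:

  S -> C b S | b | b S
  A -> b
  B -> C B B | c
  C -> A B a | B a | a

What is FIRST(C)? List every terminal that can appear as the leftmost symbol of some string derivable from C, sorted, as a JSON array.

Compute FIRST by fixpoint:
round 1:
  A via A→b: +{b}
  B via B→c: +{c}
  C via C→A B a: +{b}
  C via C→B a: +{c}
  C via C→a: +{a}
  S via S→C b S: +{a,b,c}
  FIRST(S)={a,b,c}  FIRST(A)={b}  FIRST(B)={c}  FIRST(C)={a,b,c}
round 2:
  B via B→C B B: +{a,b}
  FIRST(S)={a,b,c}  FIRST(A)={b}  FIRST(B)={a,b,c}  FIRST(C)={a,b,c}
round 3: done
  FIRST(S)={a,b,c}  FIRST(A)={b}  FIRST(B)={a,b,c}  FIRST(C)={a,b,c}

FIRST(C) = ["a", "b", "c"]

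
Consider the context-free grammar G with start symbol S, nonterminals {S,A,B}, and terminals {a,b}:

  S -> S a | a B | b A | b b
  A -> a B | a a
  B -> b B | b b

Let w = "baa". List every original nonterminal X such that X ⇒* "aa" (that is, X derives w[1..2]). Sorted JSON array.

CNF form of G:
  S -> S T0 | T0 B | T1 A | T1 T1
  A -> T0 B | T0 T0
  B -> T1 B | T1 T1
  T0 -> a
  T1 -> b

Fill CYK table bottom-up, restricted to cells inside w[1..2]:
  T[1,1] 'a' = {T0}  orig:{}
  T[2,2] 'a' = {T0}  orig:{}
  T[1,2] 'aa' = {A}

Original NTs in T[1,2] deriving "aa": ["A"]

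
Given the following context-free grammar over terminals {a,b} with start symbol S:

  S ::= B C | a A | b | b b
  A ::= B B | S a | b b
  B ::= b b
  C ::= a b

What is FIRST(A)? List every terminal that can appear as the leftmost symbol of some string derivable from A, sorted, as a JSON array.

Compute FIRST by fixpoint:
[1]
  A via A→b b: +{b}
  B via B→b b: +{b}
  C via C→a b: +{a}
  S via S→B C: +{b}
  S via S→a A: +{a}
  FIRST[S]={a,b}  FIRST[A]={b}  FIRST[B]={b}  FIRST[C]={a}
[2]
  A via A→S a: +{a}
  FIRST[S]={a,b}  FIRST[A]={a,b}  FIRST[B]={b}  FIRST[C]={a}
[3] — fixpoint
  FIRST[S]={a,b}  FIRST[A]={a,b}  FIRST[B]={b}  FIRST[C]={a}

FIRST(A) = ["a", "b"]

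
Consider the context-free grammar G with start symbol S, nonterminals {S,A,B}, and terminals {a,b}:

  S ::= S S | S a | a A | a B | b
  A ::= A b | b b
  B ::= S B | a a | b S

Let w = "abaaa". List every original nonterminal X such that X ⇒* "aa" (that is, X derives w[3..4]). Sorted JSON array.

Convert to CNF:
  S -> S S | S T1 | T1 A | T1 B | b
  A -> A T0 | T0 T0
  B -> S B | T0 S | T1 T1
  T0 -> b
  T1 -> a

CYK fill — only the sub-triangle for w[3..4]:
  T[3,3] 'a' = {T1}  orig:{}
  T[4,4] 'a' = {T1}  orig:{}
  T[3,4] 'aa' = {B}

Original NTs in T[3,4] deriving "aa": ["B"]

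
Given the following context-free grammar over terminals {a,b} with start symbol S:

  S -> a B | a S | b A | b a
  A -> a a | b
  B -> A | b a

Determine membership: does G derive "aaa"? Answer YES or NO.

CNF form of G:
  S -> T0 B | T0 S | T1 A | T1 T0
  A -> T0 T0 | b
  B -> T0 T0 | T1 T0 | b
  T0 -> a
  T1 -> b

CYK fill:
  [0..0]={T0}  "a"  orig:{}
  [1..1]={T0}  "a"  orig:{}
  [2..2]={T0}  "a"  orig:{}
  [0..1]={A,B}  "aa"
  [1..2]={A,B}  "aa"
  [0..2]={S}  "aaa"

S ∈ T[0,2] ⇒ YES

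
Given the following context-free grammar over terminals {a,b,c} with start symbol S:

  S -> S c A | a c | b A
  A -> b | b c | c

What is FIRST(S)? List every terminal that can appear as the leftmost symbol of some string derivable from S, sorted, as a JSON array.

Compute FIRST by fixpoint:
round 1:
  A via A→b: +{b}
  A via A→c: +{c}
  S via S→a c: +{a}
  S via S→b A: +{b}
  FIRST(S)={a,b}  FIRST(A)={b,c}
round 2: (no change)
  FIRST(S)={a,b}  FIRST(A)={b,c}

FIRST(S) = ["a", "b"]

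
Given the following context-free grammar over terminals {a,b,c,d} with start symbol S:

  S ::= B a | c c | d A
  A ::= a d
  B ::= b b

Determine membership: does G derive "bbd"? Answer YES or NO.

Convert to CNF:
  S -> B T0 | T1 A | T3 T3
  A -> T0 T1
  B -> T2 T2
  T0 -> a
  T1 -> d
  T2 -> b
  T3 -> c

CYK fill:
  cell(0,0) b: {T2}  orig:{}
  cell(1,1) b: {T2}  orig:{}
  cell(2,2) d: {T1}  orig:{}
  cell(0,1) bb: {B}
  cell(1,2) bd: ∅
  cell(0,2) bbd: ∅

S ∉ T[0,2] ⇒ NO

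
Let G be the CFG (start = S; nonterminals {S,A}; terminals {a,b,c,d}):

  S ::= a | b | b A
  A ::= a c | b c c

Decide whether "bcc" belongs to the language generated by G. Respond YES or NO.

Convert to CNF:
  S -> T2 A | a | b
  A -> T0 T1 | T2 X3
  T0 -> a
  T1 -> c
  T2 -> b
  X3 -> T1 T1

CYK table (by increasing span):
  [0..0]={S,T2}  "b"  orig:{S}
  [1..1]={T1}  "c"  orig:{}
  [2..2]={T1}  "c"  orig:{}
  [0..1]=∅  "bc"
  [1..2]={X3}  "cc"  orig:{}
  [0..2]={A}  "bcc"

S ∉ T[0,2] ⇒ NO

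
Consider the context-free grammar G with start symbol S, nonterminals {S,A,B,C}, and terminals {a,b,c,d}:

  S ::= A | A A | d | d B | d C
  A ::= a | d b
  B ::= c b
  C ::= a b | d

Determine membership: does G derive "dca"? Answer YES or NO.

Convert to CNF:
  S -> A A | T0 B | T0 C | T0 T1 | a | d
  A -> T0 T1 | a
  B -> T2 T1
  C -> T3 T1 | d
  T0 -> d
  T1 -> b
  T2 -> c
  T3 -> a

Fill CYK table bottom-up:
  [0..0]={C,S,T0}  "d"  orig:{C,S}
  [1..1]={T2}  "c"  orig:{}
  [2..2]={A,S,T3}  "a"  orig:{A,S}
  [0..1]=∅  "dc"
  [1..2]=∅  "ca"
  [0..2]=∅  "dca"

S ∉ T[0,2] ⇒ NO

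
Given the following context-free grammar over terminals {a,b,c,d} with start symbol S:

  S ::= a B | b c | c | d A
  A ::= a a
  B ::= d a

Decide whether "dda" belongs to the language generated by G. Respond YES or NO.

CNF form of G:
  S -> T0 B | T1 A | T2 T3 | c
  A -> T0 T0
  B -> T1 T0
  T0 -> a
  T1 -> d
  T2 -> b
  T3 -> c

CYK table (by increasing span):
  T[0,0] 'd' = {T1}  orig:{}
  T[1,1] 'd' = {T1}  orig:{}
  T[2,2] 'a' = {T0}  orig:{}
  T[0,1] 'dd' = ∅
  T[1,2] 'da' = {B}
  T[0,2] 'dda' = ∅

S ∉ T[0,2] ⇒ NO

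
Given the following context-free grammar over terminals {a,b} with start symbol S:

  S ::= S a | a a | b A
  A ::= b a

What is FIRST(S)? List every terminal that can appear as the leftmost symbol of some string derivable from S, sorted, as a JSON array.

FIRST iteration:
round 1:
  A via A→b a: +{b}
  S via S→a a: +{a}
  S via S→b A: +{b}
  FIRST(S)={a,b}  FIRST(A)={b}
round 2: (stable)
  FIRST(S)={a,b}  FIRST(A)={b}

FIRST(S) = ["a", "b"]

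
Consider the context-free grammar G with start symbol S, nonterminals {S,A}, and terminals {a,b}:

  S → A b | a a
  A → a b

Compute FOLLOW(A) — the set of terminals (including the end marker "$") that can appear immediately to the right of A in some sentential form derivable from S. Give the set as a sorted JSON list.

FIRST sets, iterate to fixpoint:
iter 1:
  A via A→a b: +{a}
  S via S→A b: +{a}
  FIRST[S]={a}  FIRST[A]={a}
iter 2: (no change)
  FIRST[S]={a}  FIRST[A]={a}

FOLLOW iteration:
initialize: $ ∈ FOLLOW(S)
round 1:
  S→A b: FOLLOW(A) ⊇ FIRST(b) = {b}; new: +{b}
  FOLLOW(S)={$}  FOLLOW(A)={b}
round 2: (stable)
  FOLLOW(S)={$}  FOLLOW(A)={b}

FOLLOW(A) = ["b"]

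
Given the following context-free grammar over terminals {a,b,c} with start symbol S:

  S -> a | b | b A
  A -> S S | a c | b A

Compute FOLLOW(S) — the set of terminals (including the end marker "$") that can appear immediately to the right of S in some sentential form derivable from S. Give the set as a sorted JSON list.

Compute FIRST by fixpoint:
iter 1:
  A via A→a c: +{a}
  A via A→b A: +{b}
  S via S→a: +{a}
  S via S→b: +{b}
  FIRST(S)={a,b}  FIRST(A)={a,b}
iter 2: done
  FIRST(S)={a,b}  FIRST(A)={a,b}

FOLLOW iteration:
FOLLOW(S) := {$}
iter 1:
  A→S S: FOLLOW(S) ⊇ FIRST(S) = {a,b}; new: +{a,b}
  S→b A: FOLLOW(A) ⊇ FOLLOW(S) ⊇ {$,a,b}; new: +{$,a,b}
  S: {$,a,b}  A: {$,a,b}
iter 2: done
  S: {$,a,b}  A: {$,a,b}

FOLLOW(S) = ["$", "a", "b"]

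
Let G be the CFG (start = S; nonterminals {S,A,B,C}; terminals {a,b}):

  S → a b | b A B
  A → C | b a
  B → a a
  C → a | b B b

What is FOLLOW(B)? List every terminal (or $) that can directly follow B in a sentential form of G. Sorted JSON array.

FIRST sets, iterate to fixpoint:
pass 1:
  A via A→b a: +{b}
  B via B→a a: +{a}
  C via C→a: +{a}
  C via C→b B b: +{b}
  S via S→a b: +{a}
  S via S→b A B: +{b}
  FIRST(S)={a,b}  FIRST(A)={b}  FIRST(B)={a}  FIRST(C)={a,b}
pass 2:
  A via A→C: +{a}
  FIRST(S)={a,b}  FIRST(A)={a,b}  FIRST(B)={a}  FIRST(C)={a,b}
pass 3: (stable)
  FIRST(S)={a,b}  FIRST(A)={a,b}  FIRST(B)={a}  FIRST(C)={a,b}

Compute FOLLOW by fixpoint:
FOLLOW(S) := {$}
[1]
  C→b B b: FOLLOW(B) ⊇ FIRST(b) = {b}; new: +{b}
  S→b A B: FOLLOW(A) ⊇ FIRST(B) = {a}; new: +{a}
  S→b A B: FOLLOW(B) ⊇ FOLLOW(S) ⊇ {$}; new: +{$}
  FOLLOW[S]={$}  FOLLOW[A]={a}  FOLLOW[B]={$,b}  FOLLOW[C]={}
[2]
  A→C: FOLLOW(C) ⊇ FOLLOW(A) ⊇ {a}; new: +{a}
  FOLLOW[S]={$}  FOLLOW[A]={a}  FOLLOW[B]={$,b}  FOLLOW[C]={a}
[3] (stable)
  FOLLOW[S]={$}  FOLLOW[A]={a}  FOLLOW[B]={$,b}  FOLLOW[C]={a}

FOLLOW(B) = ["$", "b"]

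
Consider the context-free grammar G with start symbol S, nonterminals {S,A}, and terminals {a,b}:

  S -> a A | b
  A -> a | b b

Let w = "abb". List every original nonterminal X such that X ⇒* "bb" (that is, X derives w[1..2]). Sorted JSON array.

Convert to CNF:
  S -> T1 A | b
  A -> T0 T0 | a
  T0 -> b
  T1 -> a

CYK table (by increasing span) (cells [i..j] with 1 ≤ i ≤ j ≤ 2 only):
  [1..1]={S,T0}  "b"  orig:{S}
  [2..2]={S,T0}  "b"  orig:{S}
  [1..2]={A}  "bb"

Original NTs in T[1,2] deriving "bb": ["A"]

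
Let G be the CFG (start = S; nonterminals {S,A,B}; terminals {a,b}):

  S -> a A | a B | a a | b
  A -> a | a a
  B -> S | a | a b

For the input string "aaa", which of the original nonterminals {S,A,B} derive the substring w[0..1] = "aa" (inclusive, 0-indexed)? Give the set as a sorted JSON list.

Convert to CNF:
  S -> T0 A | T0 B | T0 T0 | b
  A -> T0 T0 | a
  B -> T0 A | T0 B | T0 T0 | T0 T1 | a | b
  T0 -> a
  T1 -> b

CYK table (by increasing span) — only the sub-triangle for w[0..1]:
  [0..0]={A,B,T0}  "a"  orig:{A,B}
  [1..1]={A,B,T0}  "a"  orig:{A,B}
  [0..1]={A,B,S}  "aa"

Original NTs in T[0,1] deriving "aa": ["A", "B", "S"]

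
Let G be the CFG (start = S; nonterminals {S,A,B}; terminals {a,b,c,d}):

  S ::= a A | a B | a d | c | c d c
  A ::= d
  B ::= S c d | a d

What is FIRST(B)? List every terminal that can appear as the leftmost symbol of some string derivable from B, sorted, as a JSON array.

FIRST sets, iterate to fixpoint:
iter 1:
  A via A→d: +{d}
  B via B→a d: +{a}
  S via S→a A: +{a}
  S via S→c: +{c}
  FIRST[S]={a,c}  FIRST[A]={d}  FIRST[B]={a}
iter 2:
  B via B→S c d: +{c}
  FIRST[S]={a,c}  FIRST[A]={d}  FIRST[B]={a,c}
iter 3: (no change)
  FIRST[S]={a,c}  FIRST[A]={d}  FIRST[B]={a,c}

FIRST(B) = ["a", "c"]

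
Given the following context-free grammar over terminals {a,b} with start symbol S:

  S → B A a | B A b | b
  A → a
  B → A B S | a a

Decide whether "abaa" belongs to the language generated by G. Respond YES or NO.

Convert to CNF:
  S -> B X3 | B X4 | b
  A -> a
  B -> A X2 | T0 T0
  T0 -> a
  T1 -> b
  X2 -> B S
  X3 -> A T0
  X4 -> A T1

CYK table (by increasing span):
  T[0,0] 'a' = {A,T0}  orig:{A}
  T[1,1] 'b' = {S,T1}  orig:{S}
  T[2,2] 'a' = {A,T0}  orig:{A}
  T[3,3] 'a' = {A,T0}  orig:{A}
  T[0,1] 'ab' = {X4}  orig:{}
  T[1,2] 'ba' = ∅
  T[2,3] 'aa' = {B,X3}  orig:{B}
  T[0,2] 'aba' = ∅
  T[1,3] 'baa' = ∅
  T[0,3] 'abaa' = ∅

S ∉ T[0,3] ⇒ NO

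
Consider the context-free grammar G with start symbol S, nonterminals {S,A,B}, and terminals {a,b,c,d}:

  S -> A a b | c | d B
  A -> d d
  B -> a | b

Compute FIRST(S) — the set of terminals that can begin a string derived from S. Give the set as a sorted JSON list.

FIRST sets, iterate to fixpoint:
pass 1:
  A via A→d d: +{d}
  B via B→a: +{a}
  B via B→b: +{b}
  S via S→A a b: +{d}
  S via S→c: +{c}
  S: {c,d}  A: {d}  B: {a,b}
pass 2: (no change)
  S: {c,d}  A: {d}  B: {a,b}

FIRST(S) = ["c", "d"]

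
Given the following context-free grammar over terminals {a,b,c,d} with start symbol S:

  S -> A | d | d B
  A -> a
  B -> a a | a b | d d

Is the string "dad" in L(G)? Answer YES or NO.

Convert to CNF:
  S -> T2 B | a | d
  A -> a
  B -> T0 T0 | T0 T1 | T2 T2
  T0 -> a
  T1 -> b
  T2 -> d

CYK table (by increasing span):
  cell(0,0) d: {S,T2}  orig:{S}
  cell(1,1) a: {A,S,T0}  orig:{A,S}
  cell(2,2) d: {S,T2}  orig:{S}
  cell(0,1) da: ∅
  cell(1,2) ad: ∅
  cell(0,2) dad: ∅

S ∉ T[0,2] ⇒ NO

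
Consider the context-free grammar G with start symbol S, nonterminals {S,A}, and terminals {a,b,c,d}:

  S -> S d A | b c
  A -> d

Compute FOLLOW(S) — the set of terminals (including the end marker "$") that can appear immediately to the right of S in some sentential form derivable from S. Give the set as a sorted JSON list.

Compute FIRST by fixpoint:
round 1:
  A via A→d: +{d}
  S via S→b c: +{b}
  S: {b}  A: {d}
round 2: (no change)
  S: {b}  A: {d}

FOLLOW iteration:
initialize: $ ∈ FOLLOW(S)
iter 1:
  S→S d A: FOLLOW(S) ⊇ FIRST(d) = {d}; new: +{d}
  S→S d A: FOLLOW(A) ⊇ FOLLOW(S) ⊇ {$,d}; new: +{$,d}
  FOLLOW(S)={$,d}  FOLLOW(A)={$,d}
iter 2: — fixpoint
  FOLLOW(S)={$,d}  FOLLOW(A)={$,d}

FOLLOW(S) = ["$", "d"]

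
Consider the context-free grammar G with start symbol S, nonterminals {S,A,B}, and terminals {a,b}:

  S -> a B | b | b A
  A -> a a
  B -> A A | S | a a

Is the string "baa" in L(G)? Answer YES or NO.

Convert to CNF:
  S -> T0 B | T1 A | b
  A -> T0 T0
  B -> A A | T0 B | T0 T0 | T1 A | b
  T0 -> a
  T1 -> b

CYK table (by increasing span):
  T[0,0] 'b' = {B,S,T1}  orig:{B,S}
  T[1,1] 'a' = {T0}  orig:{}
  T[2,2] 'a' = {T0}  orig:{}
  T[0,1] 'ba' = ∅
  T[1,2] 'aa' = {A,B}
  T[0,2] 'baa' = {B,S}

S ∈ T[0,2] ⇒ YES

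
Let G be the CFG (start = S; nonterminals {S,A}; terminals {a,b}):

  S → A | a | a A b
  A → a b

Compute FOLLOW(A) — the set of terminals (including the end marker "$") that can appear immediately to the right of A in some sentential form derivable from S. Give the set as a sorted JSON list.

Compute FIRST by fixpoint:
round 1:
  A via A→a b: +{a}
  S via S→A: +{a}
  FIRST[S]={a}  FIRST[A]={a}
round 2: — fixpoint
  FIRST[S]={a}  FIRST[A]={a}

Compute FOLLOW by fixpoint:
seed FOLLOW(S) with $
[1]
  S→A: FOLLOW(A) ⊇ FOLLOW(S) ⊇ {$}; new: +{$}
  S→a A b: FOLLOW(A) ⊇ FIRST(b) = {b}; new: +{b}
  FOLLOW[S]={$}  FOLLOW[A]={$,b}
[2] done
  FOLLOW[S]={$}  FOLLOW[A]={$,b}

FOLLOW(A) = ["$", "b"]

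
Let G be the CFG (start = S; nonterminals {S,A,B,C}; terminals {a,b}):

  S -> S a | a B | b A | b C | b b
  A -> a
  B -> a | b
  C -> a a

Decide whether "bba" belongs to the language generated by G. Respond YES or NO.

CNF form of G:
  S -> S T0 | T0 B | T1 A | T1 C | T1 T1
  A -> a
  B -> a | b
  C -> T0 T0
  T0 -> a
  T1 -> b

CYK fill:
  T[0,0] 'b' = {B,T1}  orig:{B}
  T[1,1] 'b' = {B,T1}  orig:{B}
  T[2,2] 'a' = {A,B,T0}  orig:{A,B}
  T[0,1] 'bb' = {S}
  T[1,2] 'ba' = {S}
  T[0,2] 'bba' = {S}

S ∈ T[0,2] ⇒ YES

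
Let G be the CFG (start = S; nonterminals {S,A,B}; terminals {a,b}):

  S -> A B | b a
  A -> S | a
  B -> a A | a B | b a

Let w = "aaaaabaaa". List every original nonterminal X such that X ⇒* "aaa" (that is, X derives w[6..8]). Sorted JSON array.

CNF form of G:
  S -> A B | T0 T1
  A -> A B | T0 T1 | a
  B -> T0 T1 | T1 A | T1 B
  T0 -> b
  T1 -> a

CYK table (by increasing span) — only the sub-triangle for w[6..8]:
  [6..6]={A,T1}  "a"  orig:{A}
  [7..7]={A,T1}  "a"  orig:{A}
  [8..8]={A,T1}  "a"  orig:{A}
  [6..7]={B}  "aa"
  [7..8]={B}  "aa"
  [6..8]={A,B,S}  "aaa"

Original NTs in T[6,8] deriving "aaa": ["A", "B", "S"]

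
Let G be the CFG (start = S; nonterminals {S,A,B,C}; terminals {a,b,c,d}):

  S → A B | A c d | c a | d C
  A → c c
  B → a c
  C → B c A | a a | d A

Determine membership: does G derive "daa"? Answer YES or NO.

Convert to CNF:
  S -> A B | A X4 | T0 T1 | T2 C
  A -> T0 T0
  B -> T1 T0
  C -> B X3 | T1 T1 | T2 A
  T0 -> c
  T1 -> a
  T2 -> d
  X3 -> T0 A
  X4 -> T0 T2

CYK fill:
  cell(0,0) d: {T2}  orig:{}
  cell(1,1) a: {T1}  orig:{}
  cell(2,2) a: {T1}  orig:{}
  cell(0,1) da: ∅
  cell(1,2) aa: {C}
  cell(0,2) daa: {S}

S ∈ T[0,2] ⇒ YES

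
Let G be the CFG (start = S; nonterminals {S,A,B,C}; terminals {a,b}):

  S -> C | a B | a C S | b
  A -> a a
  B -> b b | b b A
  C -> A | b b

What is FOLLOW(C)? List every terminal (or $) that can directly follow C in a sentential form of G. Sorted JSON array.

FIRST sets, iterate to fixpoint:
[1]
  A via A→a a: +{a}
  B via B→b b: +{b}
  C via C→A: +{a}
  C via C→b b: +{b}
  S via S→C: +{a,b}
  FIRST[S]={a,b}  FIRST[A]={a}  FIRST[B]={b}  FIRST[C]={a,b}
[2] (stable)
  FIRST[S]={a,b}  FIRST[A]={a}  FIRST[B]={b}  FIRST[C]={a,b}

FOLLOW sets:
FOLLOW(S) := {$}
pass 1:
  S→C: FOLLOW(C) ⊇ FOLLOW(S) ⊇ {$}; new: +{$}
  S→a B: FOLLOW(B) ⊇ FOLLOW(S) ⊇ {$}; new: +{$}
  S→a C S: FOLLOW(C) ⊇ FIRST(S) = {a,b}; new: +{a,b}
  FOLLOW(S)={$}  FOLLOW(A)={}  FOLLOW(B)={$}  FOLLOW(C)={$,a,b}
pass 2:
  B→b b A: FOLLOW(A) ⊇ FOLLOW(B) ⊇ {$}; new: +{$}
  C→A: FOLLOW(A) ⊇ FOLLOW(C) ⊇ {$,a,b}; new: +{a,b}
  FOLLOW(S)={$}  FOLLOW(A)={$,a,b}  FOLLOW(B)={$}  FOLLOW(C)={$,a,b}
pass 3: (stable)
  FOLLOW(S)={$}  FOLLOW(A)={$,a,b}  FOLLOW(B)={$}  FOLLOW(C)={$,a,b}

FOLLOW(C) = ["$", "a", "b"]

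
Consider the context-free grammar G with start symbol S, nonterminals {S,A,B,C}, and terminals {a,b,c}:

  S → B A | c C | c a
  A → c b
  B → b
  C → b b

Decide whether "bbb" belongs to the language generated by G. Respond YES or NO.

CNF form of G:
  S -> B A | T0 C | T0 T2
  A -> T0 T1
  B -> b
  C -> T1 T1
  T0 -> c
  T1 -> b
  T2 -> a

CYK table (by increasing span):
  T[0,0] 'b' = {B,T1}  orig:{B}
  T[1,1] 'b' = {B,T1}  orig:{B}
  T[2,2] 'b' = {B,T1}  orig:{B}
  T[0,1] 'bb' = {C}
  T[1,2] 'bb' = {C}
  T[0,2] 'bbb' = ∅

S ∉ T[0,2] ⇒ NO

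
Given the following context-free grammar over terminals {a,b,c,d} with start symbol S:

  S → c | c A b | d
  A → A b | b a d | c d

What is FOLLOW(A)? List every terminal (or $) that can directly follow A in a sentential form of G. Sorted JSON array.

FIRST iteration:
[1]
  A via A→b a d: +{b}
  A via A→c d: +{c}
  S via S→c: +{c}
  S via S→d: +{d}
  FIRST[S]={c,d}  FIRST[A]={b,c}
[2] done
  FIRST[S]={c,d}  FIRST[A]={b,c}

FOLLOW iteration:
FOLLOW(S) := {$}
round 1:
  A→A b: FOLLOW(A) ⊇ FIRST(b) = {b}; new: +{b}
  FOLLOW[S]={$}  FOLLOW[A]={b}
round 2: (stable)
  FOLLOW[S]={$}  FOLLOW[A]={b}

FOLLOW(A) = ["b"]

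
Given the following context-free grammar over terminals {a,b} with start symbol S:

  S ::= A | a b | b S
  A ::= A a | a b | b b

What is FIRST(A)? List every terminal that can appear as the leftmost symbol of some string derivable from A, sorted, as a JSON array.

FIRST sets, iterate to fixpoint:
round 1:
  A via A→a b: +{a}
  A via A→b b: +{b}
  S via S→A: +{a,b}
  S: {a,b}  A: {a,b}
round 2: done
  S: {a,b}  A: {a,b}

FIRST(A) = ["a", "b"]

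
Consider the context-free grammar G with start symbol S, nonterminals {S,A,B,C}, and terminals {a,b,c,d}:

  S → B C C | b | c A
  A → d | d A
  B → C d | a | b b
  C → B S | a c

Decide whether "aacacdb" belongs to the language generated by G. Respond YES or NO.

CNF form of G:
  S -> B X4 | T3 A | b
  A -> T0 A | d
  B -> C T0 | T1 T1 | a
  C -> B S | T2 T3
  T0 -> d
  T1 -> b
  T2 -> a
  T3 -> c
  X4 -> C C

CYK table (by increasing span):
  cell(0,0) a: {B,T2}  orig:{B}
  cell(1,1) a: {B,T2}  orig:{B}
  cell(2,2) c: {T3}  orig:{}
  cell(3,3) a: {B,T2}  orig:{B}
  cell(4,4) c: {T3}  orig:{}
  cell(5,5) d: {A,T0}  orig:{A}
  cell(6,6) b: {S,T1}  orig:{S}
  cell(0,1) aa: ∅
  cell(1,2) ac: {C}
  cell(2,3) ca: ∅
  cell(3,4) ac: {C}
  cell(4,5) cd: {S}
  cell(5,6) db: ∅
  cell(0,2) aac: ∅
  cell(1,3) aca: ∅
  cell(2,4) cac: ∅
  cell(3,5) acd: {B,C}
  cell(4,6) cdb: ∅
  cell(0,3) aaca: ∅
  cell(1,4) acac: {X4}  orig:{}
  cell(2,5) cacd: ∅
  cell(3,6) acdb: {C}
  cell(0,4) aacac: {S}
  cell(1,5) acacd: {X4}  orig:{}
  cell(2,6) cacdb: ∅
  cell(0,5) aacacd: {S}
  cell(1,6) acacdb: {X4}  orig:{}
  cell(0,6) aacacdb: {S}

S ∈ T[0,6] ⇒ YES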